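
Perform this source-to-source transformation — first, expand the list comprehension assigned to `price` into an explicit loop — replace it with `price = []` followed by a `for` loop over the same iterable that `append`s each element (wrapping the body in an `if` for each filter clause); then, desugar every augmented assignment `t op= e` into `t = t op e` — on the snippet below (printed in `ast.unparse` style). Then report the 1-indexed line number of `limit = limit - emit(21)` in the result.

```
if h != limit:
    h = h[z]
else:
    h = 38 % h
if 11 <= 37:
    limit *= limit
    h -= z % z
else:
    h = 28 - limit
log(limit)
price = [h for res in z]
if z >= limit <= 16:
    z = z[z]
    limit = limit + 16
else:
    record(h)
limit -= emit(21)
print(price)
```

19

Transformed code:
if h != limit:
    h = h[z]
else:
    h = 38 % h
if 11 <= 37:
    limit = limit * limit
    h = h - z % z
else:
    h = 28 - limit
log(limit)
price = []
for res in z:
    price.append(h)
if z >= limit <= 16:
    z = z[z]
    limit = limit + 16
else:
    record(h)
limit = limit - emit(21)
print(price)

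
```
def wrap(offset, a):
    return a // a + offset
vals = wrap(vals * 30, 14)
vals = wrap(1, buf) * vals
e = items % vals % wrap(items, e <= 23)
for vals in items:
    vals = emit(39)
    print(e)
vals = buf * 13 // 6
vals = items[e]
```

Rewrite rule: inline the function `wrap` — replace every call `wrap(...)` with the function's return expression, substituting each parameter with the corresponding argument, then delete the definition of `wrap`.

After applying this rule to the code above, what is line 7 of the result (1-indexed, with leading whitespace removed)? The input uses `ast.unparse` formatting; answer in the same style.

Transformed code:
vals = 14 // 14 + vals * 30
vals = (buf // buf + 1) * vals
e = items % vals % ((e <= 23) // (e <= 23) + items)
for vals in items:
    vals = emit(39)
    print(e)
vals = buf * 13 // 6
vals = items[e]

vals = buf * 13 // 6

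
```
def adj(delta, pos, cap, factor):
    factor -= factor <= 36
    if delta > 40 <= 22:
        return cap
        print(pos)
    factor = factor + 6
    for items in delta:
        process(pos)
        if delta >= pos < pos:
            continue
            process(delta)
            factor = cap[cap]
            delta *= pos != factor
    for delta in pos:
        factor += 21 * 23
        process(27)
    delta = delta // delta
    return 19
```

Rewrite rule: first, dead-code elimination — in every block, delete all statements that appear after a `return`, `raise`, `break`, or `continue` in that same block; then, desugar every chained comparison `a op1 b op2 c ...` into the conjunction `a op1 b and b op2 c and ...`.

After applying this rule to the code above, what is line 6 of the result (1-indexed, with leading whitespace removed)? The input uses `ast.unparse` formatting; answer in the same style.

Transformed code:
def adj(delta, pos, cap, factor):
    factor -= factor <= 36
    if delta > 40 and 40 <= 22:
        return cap
    factor = factor + 6
    for items in delta:
        process(pos)
        if delta >= pos and pos < pos:
            continue
    for delta in pos:
        factor += 21 * 23
        process(27)
    delta = delta // delta
    return 19

for items in delta:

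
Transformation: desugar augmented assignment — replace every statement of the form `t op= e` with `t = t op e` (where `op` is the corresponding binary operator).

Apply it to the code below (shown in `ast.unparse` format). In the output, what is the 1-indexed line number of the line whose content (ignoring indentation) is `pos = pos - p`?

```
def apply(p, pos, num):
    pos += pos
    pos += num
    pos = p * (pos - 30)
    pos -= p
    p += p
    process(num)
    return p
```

Transformed code:
def apply(p, pos, num):
    pos = pos + pos
    pos = pos + num
    pos = p * (pos - 30)
    pos = pos - p
    p = p + p
    process(num)
    return p

5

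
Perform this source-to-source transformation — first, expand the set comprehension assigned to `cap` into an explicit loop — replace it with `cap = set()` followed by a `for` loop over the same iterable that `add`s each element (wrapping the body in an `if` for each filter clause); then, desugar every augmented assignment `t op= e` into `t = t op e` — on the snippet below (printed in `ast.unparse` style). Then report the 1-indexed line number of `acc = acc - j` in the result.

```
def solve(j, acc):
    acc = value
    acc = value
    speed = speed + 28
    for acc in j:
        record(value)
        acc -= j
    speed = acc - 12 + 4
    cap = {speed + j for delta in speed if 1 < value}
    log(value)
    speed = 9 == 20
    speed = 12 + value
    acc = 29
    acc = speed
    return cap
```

Transformed code:
def solve(j, acc):
    acc = value
    acc = value
    speed = speed + 28
    for acc in j:
        record(value)
        acc = acc - j
    speed = acc - 12 + 4
    cap = set()
    for delta in speed:
        if 1 < value:
            cap.add(speed + j)
    log(value)
    speed = 9 == 20
    speed = 12 + value
    acc = 29
    acc = speed
    return cap

7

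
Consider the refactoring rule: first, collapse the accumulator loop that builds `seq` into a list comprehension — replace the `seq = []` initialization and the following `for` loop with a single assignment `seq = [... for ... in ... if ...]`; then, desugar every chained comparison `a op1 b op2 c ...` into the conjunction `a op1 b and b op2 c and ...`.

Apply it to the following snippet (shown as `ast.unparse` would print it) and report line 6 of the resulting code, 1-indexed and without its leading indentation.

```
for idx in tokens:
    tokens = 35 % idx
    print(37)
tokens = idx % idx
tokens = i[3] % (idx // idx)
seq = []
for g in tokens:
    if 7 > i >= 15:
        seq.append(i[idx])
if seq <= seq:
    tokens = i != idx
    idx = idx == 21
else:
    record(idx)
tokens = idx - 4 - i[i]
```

Transformed code:
for idx in tokens:
    tokens = 35 % idx
    print(37)
tokens = idx % idx
tokens = i[3] % (idx // idx)
seq = [i[idx] for g in tokens if 7 > i and i >= 15]
if seq <= seq:
    tokens = i != idx
    idx = idx == 21
else:
    record(idx)
tokens = idx - 4 - i[i]

seq = [i[idx] for g in tokens if 7 > i and i >= 15]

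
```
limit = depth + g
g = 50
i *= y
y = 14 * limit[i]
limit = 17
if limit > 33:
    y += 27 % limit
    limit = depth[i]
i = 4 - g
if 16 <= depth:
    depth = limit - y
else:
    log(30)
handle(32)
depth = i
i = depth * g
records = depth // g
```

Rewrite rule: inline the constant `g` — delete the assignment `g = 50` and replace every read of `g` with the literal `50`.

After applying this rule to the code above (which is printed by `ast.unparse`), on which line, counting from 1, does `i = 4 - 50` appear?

8

Transformed code:
limit = depth + 50
i *= y
y = 14 * limit[i]
limit = 17
if limit > 33:
    y += 27 % limit
    limit = depth[i]
i = 4 - 50
if 16 <= depth:
    depth = limit - y
else:
    log(30)
handle(32)
depth = i
i = depth * 50
records = depth // 50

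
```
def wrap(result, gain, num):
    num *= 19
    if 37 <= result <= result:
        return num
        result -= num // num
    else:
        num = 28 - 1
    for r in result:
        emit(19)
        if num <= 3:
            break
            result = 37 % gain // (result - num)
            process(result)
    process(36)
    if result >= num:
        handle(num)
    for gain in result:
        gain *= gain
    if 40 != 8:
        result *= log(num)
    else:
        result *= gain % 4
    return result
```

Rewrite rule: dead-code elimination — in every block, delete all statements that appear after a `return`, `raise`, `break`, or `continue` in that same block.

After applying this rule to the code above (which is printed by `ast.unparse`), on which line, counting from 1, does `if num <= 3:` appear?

Transformed code:
def wrap(result, gain, num):
    num *= 19
    if 37 <= result <= result:
        return num
    else:
        num = 28 - 1
    for r in result:
        emit(19)
        if num <= 3:
            break
    process(36)
    if result >= num:
        handle(num)
    for gain in result:
        gain *= gain
    if 40 != 8:
        result *= log(num)
    else:
        result *= gain % 4
    return result

9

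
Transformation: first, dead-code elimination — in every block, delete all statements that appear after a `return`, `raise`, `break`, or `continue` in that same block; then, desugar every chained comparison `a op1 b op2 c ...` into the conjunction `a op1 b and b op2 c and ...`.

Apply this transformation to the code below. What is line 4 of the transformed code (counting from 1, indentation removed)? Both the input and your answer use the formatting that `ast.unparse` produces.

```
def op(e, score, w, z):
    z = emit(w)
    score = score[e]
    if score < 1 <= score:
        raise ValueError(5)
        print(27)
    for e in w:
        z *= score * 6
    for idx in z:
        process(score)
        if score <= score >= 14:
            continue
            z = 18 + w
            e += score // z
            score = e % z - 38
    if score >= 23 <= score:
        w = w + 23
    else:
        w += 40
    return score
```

if score < 1 and 1 <= score:

Transformed code:
def op(e, score, w, z):
    z = emit(w)
    score = score[e]
    if score < 1 and 1 <= score:
        raise ValueError(5)
    for e in w:
        z *= score * 6
    for idx in z:
        process(score)
        if score <= score and score >= 14:
            continue
    if score >= 23 and 23 <= score:
        w = w + 23
    else:
        w += 40
    return score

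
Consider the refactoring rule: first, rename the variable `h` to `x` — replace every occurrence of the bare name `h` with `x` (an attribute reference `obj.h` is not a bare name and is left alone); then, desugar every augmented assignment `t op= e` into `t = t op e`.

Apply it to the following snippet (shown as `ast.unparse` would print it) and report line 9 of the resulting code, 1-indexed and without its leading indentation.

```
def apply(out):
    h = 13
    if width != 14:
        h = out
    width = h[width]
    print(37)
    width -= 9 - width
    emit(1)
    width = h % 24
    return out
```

width = x % 24

Transformed code:
def apply(out):
    x = 13
    if width != 14:
        x = out
    width = x[width]
    print(37)
    width = width - (9 - width)
    emit(1)
    width = x % 24
    return out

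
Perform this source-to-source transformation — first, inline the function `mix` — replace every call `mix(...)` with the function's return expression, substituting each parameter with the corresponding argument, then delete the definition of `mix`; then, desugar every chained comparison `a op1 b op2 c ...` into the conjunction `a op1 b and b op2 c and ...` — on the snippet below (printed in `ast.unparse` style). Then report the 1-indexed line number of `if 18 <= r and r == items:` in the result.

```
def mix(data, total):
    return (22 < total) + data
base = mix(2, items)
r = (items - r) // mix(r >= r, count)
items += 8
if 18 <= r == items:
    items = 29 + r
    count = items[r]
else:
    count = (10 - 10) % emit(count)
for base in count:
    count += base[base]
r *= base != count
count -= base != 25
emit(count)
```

4

Transformed code:
base = (22 < items) + 2
r = (items - r) // ((22 < count) + (r >= r))
items += 8
if 18 <= r and r == items:
    items = 29 + r
    count = items[r]
else:
    count = (10 - 10) % emit(count)
for base in count:
    count += base[base]
r *= base != count
count -= base != 25
emit(count)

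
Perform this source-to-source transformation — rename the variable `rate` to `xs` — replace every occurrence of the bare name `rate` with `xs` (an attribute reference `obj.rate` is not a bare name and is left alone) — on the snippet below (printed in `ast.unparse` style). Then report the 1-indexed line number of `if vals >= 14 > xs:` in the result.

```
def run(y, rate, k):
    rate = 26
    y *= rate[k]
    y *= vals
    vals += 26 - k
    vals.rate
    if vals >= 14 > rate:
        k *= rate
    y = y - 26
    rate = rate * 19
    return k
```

7

Transformed code:
def run(y, xs, k):
    xs = 26
    y *= xs[k]
    y *= vals
    vals += 26 - k
    vals.rate
    if vals >= 14 > xs:
        k *= xs
    y = y - 26
    xs = xs * 19
    return k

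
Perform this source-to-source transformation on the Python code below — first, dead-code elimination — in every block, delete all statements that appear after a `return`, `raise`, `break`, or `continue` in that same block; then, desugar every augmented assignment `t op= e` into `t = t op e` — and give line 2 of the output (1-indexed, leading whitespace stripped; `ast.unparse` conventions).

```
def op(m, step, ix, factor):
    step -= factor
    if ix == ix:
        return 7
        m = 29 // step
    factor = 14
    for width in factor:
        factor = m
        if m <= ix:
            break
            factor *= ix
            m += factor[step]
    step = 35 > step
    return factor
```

Transformed code:
def op(m, step, ix, factor):
    step = step - factor
    if ix == ix:
        return 7
    factor = 14
    for width in factor:
        factor = m
        if m <= ix:
            break
    step = 35 > step
    return factor

step = step - factor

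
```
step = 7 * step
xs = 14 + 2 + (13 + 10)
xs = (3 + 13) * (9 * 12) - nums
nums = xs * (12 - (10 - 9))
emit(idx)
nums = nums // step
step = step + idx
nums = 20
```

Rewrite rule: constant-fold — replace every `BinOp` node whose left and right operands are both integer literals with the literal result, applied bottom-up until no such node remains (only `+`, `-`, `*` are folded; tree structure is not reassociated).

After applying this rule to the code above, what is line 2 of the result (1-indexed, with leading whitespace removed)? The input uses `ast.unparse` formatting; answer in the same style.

xs = 39

Transformed code:
step = 7 * step
xs = 39
xs = 1728 - nums
nums = xs * 11
emit(idx)
nums = nums // step
step = step + idx
nums = 20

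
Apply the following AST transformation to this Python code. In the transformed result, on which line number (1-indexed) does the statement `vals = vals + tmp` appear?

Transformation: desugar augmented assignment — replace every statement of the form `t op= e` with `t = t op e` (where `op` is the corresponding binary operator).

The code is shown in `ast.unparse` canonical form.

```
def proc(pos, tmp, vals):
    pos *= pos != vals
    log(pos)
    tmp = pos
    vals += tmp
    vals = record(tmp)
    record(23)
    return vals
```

5

Transformed code:
def proc(pos, tmp, vals):
    pos = pos * (pos != vals)
    log(pos)
    tmp = pos
    vals = vals + tmp
    vals = record(tmp)
    record(23)
    return vals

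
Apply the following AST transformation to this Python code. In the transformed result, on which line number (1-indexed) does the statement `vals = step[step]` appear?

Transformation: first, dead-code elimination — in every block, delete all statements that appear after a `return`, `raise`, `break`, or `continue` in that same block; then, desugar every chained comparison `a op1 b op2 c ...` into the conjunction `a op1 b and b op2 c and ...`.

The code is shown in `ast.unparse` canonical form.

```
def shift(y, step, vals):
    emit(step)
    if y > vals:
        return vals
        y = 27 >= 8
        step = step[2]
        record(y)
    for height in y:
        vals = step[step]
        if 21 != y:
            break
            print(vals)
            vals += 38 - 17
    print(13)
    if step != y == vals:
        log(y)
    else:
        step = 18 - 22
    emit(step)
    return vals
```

Transformed code:
def shift(y, step, vals):
    emit(step)
    if y > vals:
        return vals
    for height in y:
        vals = step[step]
        if 21 != y:
            break
    print(13)
    if step != y and y == vals:
        log(y)
    else:
        step = 18 - 22
    emit(step)
    return vals

6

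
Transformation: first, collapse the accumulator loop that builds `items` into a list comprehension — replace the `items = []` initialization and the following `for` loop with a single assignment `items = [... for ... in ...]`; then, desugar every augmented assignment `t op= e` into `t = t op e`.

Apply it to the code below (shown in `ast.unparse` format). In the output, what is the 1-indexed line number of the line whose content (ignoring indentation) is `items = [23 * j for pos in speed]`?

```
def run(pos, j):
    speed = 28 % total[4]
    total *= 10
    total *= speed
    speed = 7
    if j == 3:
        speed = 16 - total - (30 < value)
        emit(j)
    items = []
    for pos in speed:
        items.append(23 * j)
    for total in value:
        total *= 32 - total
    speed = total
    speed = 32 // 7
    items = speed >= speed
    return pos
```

9

Transformed code:
def run(pos, j):
    speed = 28 % total[4]
    total = total * 10
    total = total * speed
    speed = 7
    if j == 3:
        speed = 16 - total - (30 < value)
        emit(j)
    items = [23 * j for pos in speed]
    for total in value:
        total = total * (32 - total)
    speed = total
    speed = 32 // 7
    items = speed >= speed
    return pos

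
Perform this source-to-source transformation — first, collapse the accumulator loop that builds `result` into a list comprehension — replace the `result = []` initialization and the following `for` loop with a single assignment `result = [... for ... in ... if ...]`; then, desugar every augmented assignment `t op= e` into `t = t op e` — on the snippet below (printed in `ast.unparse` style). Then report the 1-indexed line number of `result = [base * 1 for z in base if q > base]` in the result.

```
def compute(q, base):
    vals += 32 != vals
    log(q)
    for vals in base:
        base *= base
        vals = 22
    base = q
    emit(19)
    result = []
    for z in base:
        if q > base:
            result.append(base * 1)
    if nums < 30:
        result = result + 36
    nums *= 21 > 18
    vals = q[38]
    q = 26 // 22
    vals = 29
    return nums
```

Transformed code:
def compute(q, base):
    vals = vals + (32 != vals)
    log(q)
    for vals in base:
        base = base * base
        vals = 22
    base = q
    emit(19)
    result = [base * 1 for z in base if q > base]
    if nums < 30:
        result = result + 36
    nums = nums * (21 > 18)
    vals = q[38]
    q = 26 // 22
    vals = 29
    return nums

9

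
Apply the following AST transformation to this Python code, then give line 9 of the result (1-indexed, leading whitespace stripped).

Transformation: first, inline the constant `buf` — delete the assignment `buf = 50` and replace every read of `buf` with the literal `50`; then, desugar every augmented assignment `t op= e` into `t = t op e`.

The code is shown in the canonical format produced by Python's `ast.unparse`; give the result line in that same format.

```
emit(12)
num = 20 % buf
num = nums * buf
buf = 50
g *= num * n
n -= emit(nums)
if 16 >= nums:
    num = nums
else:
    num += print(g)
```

num = num + print(g)

Transformed code:
emit(12)
num = 20 % 50
num = nums * 50
g = g * (num * n)
n = n - emit(nums)
if 16 >= nums:
    num = nums
else:
    num = num + print(g)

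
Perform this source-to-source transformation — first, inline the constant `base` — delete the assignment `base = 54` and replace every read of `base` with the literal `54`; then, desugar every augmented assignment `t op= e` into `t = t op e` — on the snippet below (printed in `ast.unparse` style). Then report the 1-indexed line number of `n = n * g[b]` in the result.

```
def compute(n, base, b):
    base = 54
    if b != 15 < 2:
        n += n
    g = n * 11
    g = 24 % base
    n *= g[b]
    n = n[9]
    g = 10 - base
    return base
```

6

Transformed code:
def compute(n, base, b):
    if b != 15 < 2:
        n = n + n
    g = n * 11
    g = 24 % 54
    n = n * g[b]
    n = n[9]
    g = 10 - 54
    return 54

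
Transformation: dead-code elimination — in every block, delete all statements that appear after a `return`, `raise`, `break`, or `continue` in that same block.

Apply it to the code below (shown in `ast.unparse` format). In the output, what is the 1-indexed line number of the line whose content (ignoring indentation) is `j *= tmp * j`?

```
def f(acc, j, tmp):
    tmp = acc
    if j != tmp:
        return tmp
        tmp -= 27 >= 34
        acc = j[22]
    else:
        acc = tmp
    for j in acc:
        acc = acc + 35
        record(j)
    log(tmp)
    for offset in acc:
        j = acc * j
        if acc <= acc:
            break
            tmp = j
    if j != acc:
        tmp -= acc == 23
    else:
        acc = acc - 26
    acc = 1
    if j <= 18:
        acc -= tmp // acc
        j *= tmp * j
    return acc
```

22

Transformed code:
def f(acc, j, tmp):
    tmp = acc
    if j != tmp:
        return tmp
    else:
        acc = tmp
    for j in acc:
        acc = acc + 35
        record(j)
    log(tmp)
    for offset in acc:
        j = acc * j
        if acc <= acc:
            break
    if j != acc:
        tmp -= acc == 23
    else:
        acc = acc - 26
    acc = 1
    if j <= 18:
        acc -= tmp // acc
        j *= tmp * j
    return acc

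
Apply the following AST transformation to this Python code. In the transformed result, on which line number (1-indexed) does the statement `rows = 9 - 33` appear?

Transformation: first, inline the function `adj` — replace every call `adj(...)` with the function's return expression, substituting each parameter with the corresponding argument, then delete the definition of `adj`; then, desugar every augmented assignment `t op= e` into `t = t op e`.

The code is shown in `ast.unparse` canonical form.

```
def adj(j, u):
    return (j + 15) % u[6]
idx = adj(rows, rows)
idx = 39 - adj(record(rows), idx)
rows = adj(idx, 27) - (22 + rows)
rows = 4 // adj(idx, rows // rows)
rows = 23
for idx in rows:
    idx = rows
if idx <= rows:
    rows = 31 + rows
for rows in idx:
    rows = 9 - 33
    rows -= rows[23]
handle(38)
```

11

Transformed code:
idx = (rows + 15) % rows[6]
idx = 39 - (record(rows) + 15) % idx[6]
rows = (idx + 15) % 27[6] - (22 + rows)
rows = 4 // ((idx + 15) % (rows // rows)[6])
rows = 23
for idx in rows:
    idx = rows
if idx <= rows:
    rows = 31 + rows
for rows in idx:
    rows = 9 - 33
    rows = rows - rows[23]
handle(38)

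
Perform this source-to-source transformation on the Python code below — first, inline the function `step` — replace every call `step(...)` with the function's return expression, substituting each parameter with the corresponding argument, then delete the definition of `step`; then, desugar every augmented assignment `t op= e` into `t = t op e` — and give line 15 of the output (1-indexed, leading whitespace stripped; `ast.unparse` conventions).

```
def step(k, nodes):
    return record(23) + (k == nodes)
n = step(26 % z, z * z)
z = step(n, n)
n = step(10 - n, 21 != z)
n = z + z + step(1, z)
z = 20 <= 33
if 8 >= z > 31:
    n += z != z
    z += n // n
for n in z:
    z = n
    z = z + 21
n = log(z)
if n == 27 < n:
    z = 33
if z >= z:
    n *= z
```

if z >= z:

Transformed code:
n = record(23) + (26 % z == z * z)
z = record(23) + (n == n)
n = record(23) + (10 - n == (21 != z))
n = z + z + (record(23) + (1 == z))
z = 20 <= 33
if 8 >= z > 31:
    n = n + (z != z)
    z = z + n // n
for n in z:
    z = n
    z = z + 21
n = log(z)
if n == 27 < n:
    z = 33
if z >= z:
    n = n * z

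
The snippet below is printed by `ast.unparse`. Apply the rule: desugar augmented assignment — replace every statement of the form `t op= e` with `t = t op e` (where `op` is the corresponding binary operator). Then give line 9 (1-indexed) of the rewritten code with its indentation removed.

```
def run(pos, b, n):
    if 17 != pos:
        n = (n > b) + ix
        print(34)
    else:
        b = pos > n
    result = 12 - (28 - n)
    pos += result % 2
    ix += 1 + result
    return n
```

ix = ix + (1 + result)

Transformed code:
def run(pos, b, n):
    if 17 != pos:
        n = (n > b) + ix
        print(34)
    else:
        b = pos > n
    result = 12 - (28 - n)
    pos = pos + result % 2
    ix = ix + (1 + result)
    return n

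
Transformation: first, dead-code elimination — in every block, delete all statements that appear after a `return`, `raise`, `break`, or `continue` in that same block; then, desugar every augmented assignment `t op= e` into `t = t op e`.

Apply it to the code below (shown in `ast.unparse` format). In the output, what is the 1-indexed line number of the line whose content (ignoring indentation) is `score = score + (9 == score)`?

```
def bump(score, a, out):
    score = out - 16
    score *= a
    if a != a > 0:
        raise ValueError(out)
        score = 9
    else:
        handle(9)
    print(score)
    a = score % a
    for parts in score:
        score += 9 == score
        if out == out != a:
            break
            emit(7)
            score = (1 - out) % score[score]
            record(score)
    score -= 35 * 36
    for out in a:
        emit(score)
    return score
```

11

Transformed code:
def bump(score, a, out):
    score = out - 16
    score = score * a
    if a != a > 0:
        raise ValueError(out)
    else:
        handle(9)
    print(score)
    a = score % a
    for parts in score:
        score = score + (9 == score)
        if out == out != a:
            break
    score = score - 35 * 36
    for out in a:
        emit(score)
    return score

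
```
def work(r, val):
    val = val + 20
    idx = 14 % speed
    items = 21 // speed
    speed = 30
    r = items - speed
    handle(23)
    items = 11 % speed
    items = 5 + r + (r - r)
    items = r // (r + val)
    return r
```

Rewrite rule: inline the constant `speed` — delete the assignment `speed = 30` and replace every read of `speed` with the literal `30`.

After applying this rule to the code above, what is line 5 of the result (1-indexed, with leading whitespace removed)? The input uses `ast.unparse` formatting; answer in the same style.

Transformed code:
def work(r, val):
    val = val + 20
    idx = 14 % 30
    items = 21 // 30
    r = items - 30
    handle(23)
    items = 11 % 30
    items = 5 + r + (r - r)
    items = r // (r + val)
    return r

r = items - 30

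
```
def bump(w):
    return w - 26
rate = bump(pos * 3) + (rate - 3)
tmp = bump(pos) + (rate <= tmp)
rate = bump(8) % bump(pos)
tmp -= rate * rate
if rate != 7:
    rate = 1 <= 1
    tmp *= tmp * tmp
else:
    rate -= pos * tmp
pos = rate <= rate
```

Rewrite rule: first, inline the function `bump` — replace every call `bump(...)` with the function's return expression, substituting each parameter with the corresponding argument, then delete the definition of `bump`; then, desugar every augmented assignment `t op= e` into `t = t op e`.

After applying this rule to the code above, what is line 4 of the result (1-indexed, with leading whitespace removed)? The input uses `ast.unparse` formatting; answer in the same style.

Transformed code:
rate = pos * 3 - 26 + (rate - 3)
tmp = pos - 26 + (rate <= tmp)
rate = (8 - 26) % (pos - 26)
tmp = tmp - rate * rate
if rate != 7:
    rate = 1 <= 1
    tmp = tmp * (tmp * tmp)
else:
    rate = rate - pos * tmp
pos = rate <= rate

tmp = tmp - rate * rate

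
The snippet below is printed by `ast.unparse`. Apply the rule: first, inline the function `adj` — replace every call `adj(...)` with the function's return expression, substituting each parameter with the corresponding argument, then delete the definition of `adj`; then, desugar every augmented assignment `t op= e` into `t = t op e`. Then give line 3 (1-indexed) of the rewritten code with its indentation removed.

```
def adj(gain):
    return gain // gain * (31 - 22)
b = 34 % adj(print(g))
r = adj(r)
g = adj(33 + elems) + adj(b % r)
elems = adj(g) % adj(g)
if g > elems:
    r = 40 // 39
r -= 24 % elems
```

g = (33 + elems) // (33 + elems) * (31 - 22) + b % r // (b % r) * (31 - 22)

Transformed code:
b = 34 % (print(g) // print(g) * (31 - 22))
r = r // r * (31 - 22)
g = (33 + elems) // (33 + elems) * (31 - 22) + b % r // (b % r) * (31 - 22)
elems = g // g * (31 - 22) % (g // g * (31 - 22))
if g > elems:
    r = 40 // 39
r = r - 24 % elems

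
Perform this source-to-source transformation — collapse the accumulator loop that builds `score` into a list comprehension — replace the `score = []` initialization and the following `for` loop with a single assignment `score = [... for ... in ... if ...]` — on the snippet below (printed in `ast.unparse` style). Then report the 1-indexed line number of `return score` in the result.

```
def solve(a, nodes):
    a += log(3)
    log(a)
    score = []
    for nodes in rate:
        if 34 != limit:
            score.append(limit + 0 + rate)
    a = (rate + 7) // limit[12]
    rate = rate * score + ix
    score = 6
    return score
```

Transformed code:
def solve(a, nodes):
    a += log(3)
    log(a)
    score = [limit + 0 + rate for nodes in rate if 34 != limit]
    a = (rate + 7) // limit[12]
    rate = rate * score + ix
    score = 6
    return score

8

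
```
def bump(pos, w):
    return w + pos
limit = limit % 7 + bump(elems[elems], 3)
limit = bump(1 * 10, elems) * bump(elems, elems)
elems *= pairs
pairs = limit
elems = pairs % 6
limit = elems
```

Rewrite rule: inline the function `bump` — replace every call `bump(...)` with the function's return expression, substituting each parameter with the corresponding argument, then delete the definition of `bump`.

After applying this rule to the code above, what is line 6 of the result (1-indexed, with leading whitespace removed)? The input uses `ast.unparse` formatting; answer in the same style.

limit = elems

Transformed code:
limit = limit % 7 + (3 + elems[elems])
limit = (elems + 1 * 10) * (elems + elems)
elems *= pairs
pairs = limit
elems = pairs % 6
limit = elems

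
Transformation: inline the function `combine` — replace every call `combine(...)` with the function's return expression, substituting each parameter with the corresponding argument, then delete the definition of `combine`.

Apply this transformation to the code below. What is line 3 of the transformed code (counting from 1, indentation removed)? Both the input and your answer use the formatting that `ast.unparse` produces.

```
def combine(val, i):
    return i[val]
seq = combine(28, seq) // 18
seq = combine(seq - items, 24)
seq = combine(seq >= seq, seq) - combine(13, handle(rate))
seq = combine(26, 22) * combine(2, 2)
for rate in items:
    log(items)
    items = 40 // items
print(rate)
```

seq = seq[seq >= seq] - handle(rate)[13]

Transformed code:
seq = seq[28] // 18
seq = 24[seq - items]
seq = seq[seq >= seq] - handle(rate)[13]
seq = 22[26] * 2[2]
for rate in items:
    log(items)
    items = 40 // items
print(rate)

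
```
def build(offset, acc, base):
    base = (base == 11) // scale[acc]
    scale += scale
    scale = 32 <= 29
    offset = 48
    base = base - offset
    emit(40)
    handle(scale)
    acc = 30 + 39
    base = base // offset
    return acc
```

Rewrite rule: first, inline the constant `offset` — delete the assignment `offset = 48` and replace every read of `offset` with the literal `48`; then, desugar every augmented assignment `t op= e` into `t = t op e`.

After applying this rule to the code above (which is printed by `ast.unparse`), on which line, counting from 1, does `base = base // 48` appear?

9

Transformed code:
def build(offset, acc, base):
    base = (base == 11) // scale[acc]
    scale = scale + scale
    scale = 32 <= 29
    base = base - 48
    emit(40)
    handle(scale)
    acc = 30 + 39
    base = base // 48
    return acc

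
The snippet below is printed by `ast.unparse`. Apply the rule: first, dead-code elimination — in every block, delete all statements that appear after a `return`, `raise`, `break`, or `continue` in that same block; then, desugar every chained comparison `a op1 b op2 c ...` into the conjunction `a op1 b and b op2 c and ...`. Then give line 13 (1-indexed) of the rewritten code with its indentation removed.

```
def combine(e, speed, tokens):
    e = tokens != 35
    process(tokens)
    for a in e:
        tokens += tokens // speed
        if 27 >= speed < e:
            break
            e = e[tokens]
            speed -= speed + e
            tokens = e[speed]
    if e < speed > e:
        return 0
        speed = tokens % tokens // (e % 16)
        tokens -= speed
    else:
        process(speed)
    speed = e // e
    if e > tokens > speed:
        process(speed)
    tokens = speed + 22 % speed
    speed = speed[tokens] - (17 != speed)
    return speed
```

Transformed code:
def combine(e, speed, tokens):
    e = tokens != 35
    process(tokens)
    for a in e:
        tokens += tokens // speed
        if 27 >= speed and speed < e:
            break
    if e < speed and speed > e:
        return 0
    else:
        process(speed)
    speed = e // e
    if e > tokens and tokens > speed:
        process(speed)
    tokens = speed + 22 % speed
    speed = speed[tokens] - (17 != speed)
    return speed

if e > tokens and tokens > speed:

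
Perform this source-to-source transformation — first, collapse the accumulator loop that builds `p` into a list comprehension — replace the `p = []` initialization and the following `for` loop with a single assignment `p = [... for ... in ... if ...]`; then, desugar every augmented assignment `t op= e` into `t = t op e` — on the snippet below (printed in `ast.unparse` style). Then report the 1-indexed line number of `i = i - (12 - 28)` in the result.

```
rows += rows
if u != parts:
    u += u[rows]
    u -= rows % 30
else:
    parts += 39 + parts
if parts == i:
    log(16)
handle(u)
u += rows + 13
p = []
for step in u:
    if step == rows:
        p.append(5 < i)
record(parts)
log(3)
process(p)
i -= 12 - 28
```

Transformed code:
rows = rows + rows
if u != parts:
    u = u + u[rows]
    u = u - rows % 30
else:
    parts = parts + (39 + parts)
if parts == i:
    log(16)
handle(u)
u = u + (rows + 13)
p = [5 < i for step in u if step == rows]
record(parts)
log(3)
process(p)
i = i - (12 - 28)

15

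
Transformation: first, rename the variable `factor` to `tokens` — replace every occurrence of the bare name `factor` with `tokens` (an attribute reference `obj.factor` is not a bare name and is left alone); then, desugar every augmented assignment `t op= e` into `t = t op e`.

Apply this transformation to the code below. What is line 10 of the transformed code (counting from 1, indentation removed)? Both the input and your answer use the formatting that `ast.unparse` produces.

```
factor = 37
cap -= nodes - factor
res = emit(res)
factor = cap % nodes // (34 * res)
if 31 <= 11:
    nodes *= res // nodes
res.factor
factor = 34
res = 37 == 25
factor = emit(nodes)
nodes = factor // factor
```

Transformed code:
tokens = 37
cap = cap - (nodes - tokens)
res = emit(res)
tokens = cap % nodes // (34 * res)
if 31 <= 11:
    nodes = nodes * (res // nodes)
res.factor
tokens = 34
res = 37 == 25
tokens = emit(nodes)
nodes = tokens // tokens

tokens = emit(nodes)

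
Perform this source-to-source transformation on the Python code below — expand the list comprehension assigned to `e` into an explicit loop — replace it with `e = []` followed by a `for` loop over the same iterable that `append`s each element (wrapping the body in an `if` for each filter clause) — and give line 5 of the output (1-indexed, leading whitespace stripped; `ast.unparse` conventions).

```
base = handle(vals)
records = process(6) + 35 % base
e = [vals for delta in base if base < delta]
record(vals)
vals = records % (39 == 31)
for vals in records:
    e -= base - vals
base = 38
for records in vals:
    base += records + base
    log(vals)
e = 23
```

if base < delta:

Transformed code:
base = handle(vals)
records = process(6) + 35 % base
e = []
for delta in base:
    if base < delta:
        e.append(vals)
record(vals)
vals = records % (39 == 31)
for vals in records:
    e -= base - vals
base = 38
for records in vals:
    base += records + base
    log(vals)
e = 23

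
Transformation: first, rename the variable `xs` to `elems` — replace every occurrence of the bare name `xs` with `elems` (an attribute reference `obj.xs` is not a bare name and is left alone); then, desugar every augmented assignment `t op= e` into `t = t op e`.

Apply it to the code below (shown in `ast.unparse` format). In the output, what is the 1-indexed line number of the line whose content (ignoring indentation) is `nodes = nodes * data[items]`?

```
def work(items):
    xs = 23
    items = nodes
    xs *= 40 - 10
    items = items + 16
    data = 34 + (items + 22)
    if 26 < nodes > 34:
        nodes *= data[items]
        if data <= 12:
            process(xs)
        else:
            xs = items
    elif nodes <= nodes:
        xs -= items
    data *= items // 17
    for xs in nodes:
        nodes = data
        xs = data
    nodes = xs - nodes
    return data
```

8

Transformed code:
def work(items):
    elems = 23
    items = nodes
    elems = elems * (40 - 10)
    items = items + 16
    data = 34 + (items + 22)
    if 26 < nodes > 34:
        nodes = nodes * data[items]
        if data <= 12:
            process(elems)
        else:
            elems = items
    elif nodes <= nodes:
        elems = elems - items
    data = data * (items // 17)
    for elems in nodes:
        nodes = data
        elems = data
    nodes = elems - nodes
    return data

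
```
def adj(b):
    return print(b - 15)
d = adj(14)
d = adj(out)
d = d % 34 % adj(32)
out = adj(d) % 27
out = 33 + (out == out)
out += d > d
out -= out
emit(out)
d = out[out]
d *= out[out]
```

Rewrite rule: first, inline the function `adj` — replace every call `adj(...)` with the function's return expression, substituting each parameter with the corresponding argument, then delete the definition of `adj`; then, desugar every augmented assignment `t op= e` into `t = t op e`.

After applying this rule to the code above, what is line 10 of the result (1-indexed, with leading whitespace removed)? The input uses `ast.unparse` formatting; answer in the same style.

d = d * out[out]

Transformed code:
d = print(14 - 15)
d = print(out - 15)
d = d % 34 % print(32 - 15)
out = print(d - 15) % 27
out = 33 + (out == out)
out = out + (d > d)
out = out - out
emit(out)
d = out[out]
d = d * out[out]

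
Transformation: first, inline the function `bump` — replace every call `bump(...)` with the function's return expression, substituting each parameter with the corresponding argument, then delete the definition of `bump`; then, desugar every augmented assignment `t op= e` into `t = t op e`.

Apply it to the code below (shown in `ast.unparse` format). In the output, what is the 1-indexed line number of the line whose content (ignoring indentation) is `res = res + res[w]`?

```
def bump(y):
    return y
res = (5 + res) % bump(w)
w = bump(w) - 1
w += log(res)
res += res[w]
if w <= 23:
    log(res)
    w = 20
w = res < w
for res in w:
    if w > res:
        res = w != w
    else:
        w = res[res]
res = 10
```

4

Transformed code:
res = (5 + res) % w
w = w - 1
w = w + log(res)
res = res + res[w]
if w <= 23:
    log(res)
    w = 20
w = res < w
for res in w:
    if w > res:
        res = w != w
    else:
        w = res[res]
res = 10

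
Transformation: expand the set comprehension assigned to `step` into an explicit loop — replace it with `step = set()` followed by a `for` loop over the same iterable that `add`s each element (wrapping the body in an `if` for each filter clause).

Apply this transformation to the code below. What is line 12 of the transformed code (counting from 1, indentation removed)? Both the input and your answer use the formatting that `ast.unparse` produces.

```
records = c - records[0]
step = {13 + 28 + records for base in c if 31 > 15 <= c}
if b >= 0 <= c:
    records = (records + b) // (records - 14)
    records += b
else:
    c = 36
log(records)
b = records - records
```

Transformed code:
records = c - records[0]
step = set()
for base in c:
    if 31 > 15 <= c:
        step.add(13 + 28 + records)
if b >= 0 <= c:
    records = (records + b) // (records - 14)
    records += b
else:
    c = 36
log(records)
b = records - records

b = records - records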